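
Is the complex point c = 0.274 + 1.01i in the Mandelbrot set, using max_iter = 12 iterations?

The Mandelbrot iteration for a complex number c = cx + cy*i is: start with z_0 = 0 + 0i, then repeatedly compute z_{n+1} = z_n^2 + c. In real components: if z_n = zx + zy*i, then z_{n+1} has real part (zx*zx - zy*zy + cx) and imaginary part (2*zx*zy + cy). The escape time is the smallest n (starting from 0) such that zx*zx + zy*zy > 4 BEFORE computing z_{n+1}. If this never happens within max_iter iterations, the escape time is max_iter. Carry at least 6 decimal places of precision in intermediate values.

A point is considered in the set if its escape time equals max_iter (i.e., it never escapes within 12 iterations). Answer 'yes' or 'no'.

z_0 = 0 + 0i, c = 0.2740 + 1.0100i
Iter 1: z = 0.2740 + 1.0100i, |z|^2 = 1.0952
Iter 2: z = -0.6710 + 1.5635i, |z|^2 = 2.8947
Iter 3: z = -1.7202 + -1.0883i, |z|^2 = 4.1434
Escaped at iteration 3

Answer: no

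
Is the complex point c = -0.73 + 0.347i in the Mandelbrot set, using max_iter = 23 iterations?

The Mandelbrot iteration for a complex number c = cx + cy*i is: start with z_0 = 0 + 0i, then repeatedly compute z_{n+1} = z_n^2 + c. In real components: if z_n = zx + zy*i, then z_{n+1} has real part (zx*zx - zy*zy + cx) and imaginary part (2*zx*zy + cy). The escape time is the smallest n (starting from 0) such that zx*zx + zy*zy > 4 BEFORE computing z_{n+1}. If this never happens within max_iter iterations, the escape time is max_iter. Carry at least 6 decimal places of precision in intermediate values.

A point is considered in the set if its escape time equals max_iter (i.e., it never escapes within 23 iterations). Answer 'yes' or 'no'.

z_0 = 0 + 0i, c = -0.7300 + 0.3470i
Iter 1: z = -0.7300 + 0.3470i, |z|^2 = 0.6533
Iter 2: z = -0.3175 + -0.1596i, |z|^2 = 0.1263
Iter 3: z = -0.6547 + 0.4484i, |z|^2 = 0.6296
Iter 4: z = -0.5024 + -0.2401i, |z|^2 = 0.3101
Iter 5: z = -0.5352 + 0.5882i, |z|^2 = 0.6324
Iter 6: z = -0.7896 + -0.2826i, |z|^2 = 0.7033
Iter 7: z = -0.1864 + 0.7933i, |z|^2 = 0.6641
Iter 8: z = -1.3246 + 0.0512i, |z|^2 = 1.7571
Iter 9: z = 1.0219 + 0.2113i, |z|^2 = 1.0889
Iter 10: z = 0.2696 + 0.7788i, |z|^2 = 0.6792
Iter 11: z = -1.2638 + 0.7669i, |z|^2 = 2.1854
Iter 12: z = 0.2792 + -1.5915i, |z|^2 = 2.6108
Iter 13: z = -3.1849 + -0.5416i, |z|^2 = 10.4367
Escaped at iteration 13

Answer: no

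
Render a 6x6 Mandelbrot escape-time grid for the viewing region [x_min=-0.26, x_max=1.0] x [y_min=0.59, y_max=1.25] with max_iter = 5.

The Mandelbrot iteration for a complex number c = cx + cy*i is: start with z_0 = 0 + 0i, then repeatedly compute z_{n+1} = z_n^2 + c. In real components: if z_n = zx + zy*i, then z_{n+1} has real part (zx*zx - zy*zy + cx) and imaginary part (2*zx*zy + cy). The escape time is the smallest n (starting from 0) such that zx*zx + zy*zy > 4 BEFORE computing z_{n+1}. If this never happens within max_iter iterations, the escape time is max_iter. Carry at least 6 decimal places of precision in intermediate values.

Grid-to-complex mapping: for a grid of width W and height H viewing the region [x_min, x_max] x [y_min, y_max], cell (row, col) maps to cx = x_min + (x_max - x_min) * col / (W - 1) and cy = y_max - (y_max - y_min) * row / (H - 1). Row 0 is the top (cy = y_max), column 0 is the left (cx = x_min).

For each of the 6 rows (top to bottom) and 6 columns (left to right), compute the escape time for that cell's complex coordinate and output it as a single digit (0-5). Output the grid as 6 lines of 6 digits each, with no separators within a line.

Answer: 332222
543222
554322
554322
555332
555432

Derivation:
(row=0, col=0): c = -0.2600 + 1.2500i → escape time 3
(row=0, col=1): c = -0.0080 + 1.2500i → escape time 3
(row=0, col=2): c = 0.2440 + 1.2500i → escape time 2
(row=0, col=3): c = 0.4960 + 1.2500i → escape time 2
(row=0, col=4): c = 0.7480 + 1.2500i → escape time 2
(row=0, col=5): c = 1.0000 + 1.2500i → escape time 2
(row=1, col=0): c = -0.2600 + 1.1180i → escape time 5
(row=1, col=1): c = -0.0080 + 1.1180i → escape time 4
(row=1, col=2): c = 0.2440 + 1.1180i → escape time 3
(row=1, col=3): c = 0.4960 + 1.1180i → escape time 2
(row=1, col=4): c = 0.7480 + 1.1180i → escape time 2
(row=1, col=5): c = 1.0000 + 1.1180i → escape time 2
(row=2, col=0): c = -0.2600 + 0.9860i → escape time 5
(row=2, col=1): c = -0.0080 + 0.9860i → escape time 5
(row=2, col=2): c = 0.2440 + 0.9860i → escape time 4
(row=2, col=3): c = 0.4960 + 0.9860i → escape time 3
(row=2, col=4): c = 0.7480 + 0.9860i → escape time 2
(row=2, col=5): c = 1.0000 + 0.9860i → escape time 2
(row=3, col=0): c = -0.2600 + 0.8540i → escape time 5
(row=3, col=1): c = -0.0080 + 0.8540i → escape time 5
(row=3, col=2): c = 0.2440 + 0.8540i → escape time 4
(row=3, col=3): c = 0.4960 + 0.8540i → escape time 3
(row=3, col=4): c = 0.7480 + 0.8540i → escape time 2
(row=3, col=5): c = 1.0000 + 0.8540i → escape time 2
(row=4, col=0): c = -0.2600 + 0.7220i → escape time 5
(row=4, col=1): c = -0.0080 + 0.7220i → escape time 5
(row=4, col=2): c = 0.2440 + 0.7220i → escape time 5
(row=4, col=3): c = 0.4960 + 0.7220i → escape time 3
(row=4, col=4): c = 0.7480 + 0.7220i → escape time 3
(row=4, col=5): c = 1.0000 + 0.7220i → escape time 2
(row=5, col=0): c = -0.2600 + 0.5900i → escape time 5
(row=5, col=1): c = -0.0080 + 0.5900i → escape time 5
(row=5, col=2): c = 0.2440 + 0.5900i → escape time 5
(row=5, col=3): c = 0.4960 + 0.5900i → escape time 4
(row=5, col=4): c = 0.7480 + 0.5900i → escape time 3
(row=5, col=5): c = 1.0000 + 0.5900i → escape time 2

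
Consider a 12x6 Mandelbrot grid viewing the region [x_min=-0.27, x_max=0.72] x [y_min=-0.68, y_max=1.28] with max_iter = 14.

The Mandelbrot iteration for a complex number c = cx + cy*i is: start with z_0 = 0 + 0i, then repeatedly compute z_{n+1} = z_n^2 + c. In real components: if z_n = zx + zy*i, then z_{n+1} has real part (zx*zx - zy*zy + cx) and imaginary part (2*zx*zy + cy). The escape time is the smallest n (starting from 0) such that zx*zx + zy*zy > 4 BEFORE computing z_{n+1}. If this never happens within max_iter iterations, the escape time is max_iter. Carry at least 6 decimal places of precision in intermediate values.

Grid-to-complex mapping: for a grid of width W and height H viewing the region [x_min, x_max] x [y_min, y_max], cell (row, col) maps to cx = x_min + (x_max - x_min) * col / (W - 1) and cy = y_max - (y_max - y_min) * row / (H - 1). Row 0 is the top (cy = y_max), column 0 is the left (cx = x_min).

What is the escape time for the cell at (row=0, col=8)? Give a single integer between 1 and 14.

Answer: 2

Derivation:
z_0 = 0 + 0i, c = 0.4500 + 1.2800i
Iter 1: z = 0.4500 + 1.2800i, |z|^2 = 1.8409
Iter 2: z = -0.9859 + 2.4320i, |z|^2 = 6.8866
Escaped at iteration 2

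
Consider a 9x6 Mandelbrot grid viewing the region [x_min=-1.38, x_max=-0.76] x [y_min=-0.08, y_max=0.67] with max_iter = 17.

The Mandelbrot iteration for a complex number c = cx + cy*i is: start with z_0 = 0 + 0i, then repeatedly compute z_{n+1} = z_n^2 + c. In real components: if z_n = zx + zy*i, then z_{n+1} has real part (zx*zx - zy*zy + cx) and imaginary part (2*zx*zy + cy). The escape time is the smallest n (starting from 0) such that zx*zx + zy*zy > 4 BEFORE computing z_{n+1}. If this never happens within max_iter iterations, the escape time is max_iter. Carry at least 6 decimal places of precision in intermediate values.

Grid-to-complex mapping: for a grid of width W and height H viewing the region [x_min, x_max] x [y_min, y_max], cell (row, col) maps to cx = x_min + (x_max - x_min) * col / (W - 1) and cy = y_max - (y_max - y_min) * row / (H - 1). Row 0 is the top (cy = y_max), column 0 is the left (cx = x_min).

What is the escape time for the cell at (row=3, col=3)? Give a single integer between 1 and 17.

z_0 = 0 + 0i, c = -1.1475 + 0.2200i
Iter 1: z = -1.1475 + 0.2200i, |z|^2 = 1.3652
Iter 2: z = 0.1209 + -0.2849i, |z|^2 = 0.0958
Iter 3: z = -1.2141 + 0.1511i, |z|^2 = 1.4968
Iter 4: z = 0.3036 + -0.1470i, |z|^2 = 0.1138
Iter 5: z = -1.0769 + 0.1308i, |z|^2 = 1.1769
Iter 6: z = -0.0048 + -0.0616i, |z|^2 = 0.0038
Iter 7: z = -1.1513 + 0.2206i, |z|^2 = 1.3741
Iter 8: z = 0.1293 + -0.2879i, |z|^2 = 0.0996
Iter 9: z = -1.2137 + 0.1456i, |z|^2 = 1.4942
Iter 10: z = 0.3044 + -0.1333i, |z|^2 = 0.1104
Iter 11: z = -1.0726 + 0.1388i, |z|^2 = 1.1698
Iter 12: z = -0.0162 + -0.0779i, |z|^2 = 0.0063
Iter 13: z = -1.1533 + 0.2225i, |z|^2 = 1.3796
Iter 14: z = 0.1331 + -0.2933i, |z|^2 = 0.1037
Iter 15: z = -1.2158 + 0.1419i, |z|^2 = 1.4983
Iter 16: z = 0.3105 + -0.1251i, |z|^2 = 0.1121

Answer: 17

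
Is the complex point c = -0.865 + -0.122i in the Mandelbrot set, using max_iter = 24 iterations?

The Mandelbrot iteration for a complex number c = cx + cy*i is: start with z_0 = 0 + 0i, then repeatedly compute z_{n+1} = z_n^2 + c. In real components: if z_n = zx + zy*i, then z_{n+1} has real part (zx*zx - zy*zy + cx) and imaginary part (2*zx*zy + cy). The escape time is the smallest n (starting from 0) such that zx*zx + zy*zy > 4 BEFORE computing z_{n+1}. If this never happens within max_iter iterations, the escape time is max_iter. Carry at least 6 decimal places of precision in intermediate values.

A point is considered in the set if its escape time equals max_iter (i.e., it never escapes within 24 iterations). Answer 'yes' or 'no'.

Answer: yes

Derivation:
z_0 = 0 + 0i, c = -0.8650 + -0.1220i
Iter 1: z = -0.8650 + -0.1220i, |z|^2 = 0.7631
Iter 2: z = -0.1317 + 0.0891i, |z|^2 = 0.0253
Iter 3: z = -0.8556 + -0.1455i, |z|^2 = 0.7532
Iter 4: z = -0.1541 + 0.1269i, |z|^2 = 0.0399
Iter 5: z = -0.8574 + -0.1611i, |z|^2 = 0.7610
Iter 6: z = -0.1559 + 0.1543i, |z|^2 = 0.0481
Iter 7: z = -0.8645 + -0.1701i, |z|^2 = 0.7763
Iter 8: z = -0.1466 + 0.1721i, |z|^2 = 0.0511
Iter 9: z = -0.8731 + -0.1725i, |z|^2 = 0.7921
Iter 10: z = -0.1324 + 0.1792i, |z|^2 = 0.0496
Iter 11: z = -0.8796 + -0.1694i, |z|^2 = 0.8023
Iter 12: z = -0.1201 + 0.1761i, |z|^2 = 0.0454
Iter 13: z = -0.8816 + -0.1643i, |z|^2 = 0.8042
Iter 14: z = -0.1148 + 0.1676i, |z|^2 = 0.0413
Iter 15: z = -0.8799 + -0.1605i, |z|^2 = 0.8000
Iter 16: z = -0.1165 + 0.1604i, |z|^2 = 0.0393
Iter 17: z = -0.8772 + -0.1594i, |z|^2 = 0.7948
Iter 18: z = -0.1210 + 0.1576i, |z|^2 = 0.0395
Iter 19: z = -0.8752 + -0.1601i, |z|^2 = 0.7916
Iter 20: z = -0.1247 + 0.1583i, |z|^2 = 0.0406
Iter 21: z = -0.8745 + -0.1615i, |z|^2 = 0.7909
Iter 22: z = -0.1263 + 0.1604i, |z|^2 = 0.0417
Iter 23: z = -0.8748 + -0.1625i, |z|^2 = 0.7917
Did not escape in 24 iterations → in set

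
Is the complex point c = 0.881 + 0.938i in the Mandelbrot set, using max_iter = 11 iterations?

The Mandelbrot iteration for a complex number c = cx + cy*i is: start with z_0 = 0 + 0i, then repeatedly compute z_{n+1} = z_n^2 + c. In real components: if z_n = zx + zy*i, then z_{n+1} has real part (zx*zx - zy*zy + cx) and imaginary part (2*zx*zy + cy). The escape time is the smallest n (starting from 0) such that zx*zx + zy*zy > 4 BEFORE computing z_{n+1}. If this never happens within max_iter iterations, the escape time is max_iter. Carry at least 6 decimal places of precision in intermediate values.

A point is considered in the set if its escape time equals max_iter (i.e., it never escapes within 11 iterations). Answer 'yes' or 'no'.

Answer: no

Derivation:
z_0 = 0 + 0i, c = 0.8810 + 0.9380i
Iter 1: z = 0.8810 + 0.9380i, |z|^2 = 1.6560
Iter 2: z = 0.7773 + 2.5908i, |z|^2 = 7.3162
Escaped at iteration 2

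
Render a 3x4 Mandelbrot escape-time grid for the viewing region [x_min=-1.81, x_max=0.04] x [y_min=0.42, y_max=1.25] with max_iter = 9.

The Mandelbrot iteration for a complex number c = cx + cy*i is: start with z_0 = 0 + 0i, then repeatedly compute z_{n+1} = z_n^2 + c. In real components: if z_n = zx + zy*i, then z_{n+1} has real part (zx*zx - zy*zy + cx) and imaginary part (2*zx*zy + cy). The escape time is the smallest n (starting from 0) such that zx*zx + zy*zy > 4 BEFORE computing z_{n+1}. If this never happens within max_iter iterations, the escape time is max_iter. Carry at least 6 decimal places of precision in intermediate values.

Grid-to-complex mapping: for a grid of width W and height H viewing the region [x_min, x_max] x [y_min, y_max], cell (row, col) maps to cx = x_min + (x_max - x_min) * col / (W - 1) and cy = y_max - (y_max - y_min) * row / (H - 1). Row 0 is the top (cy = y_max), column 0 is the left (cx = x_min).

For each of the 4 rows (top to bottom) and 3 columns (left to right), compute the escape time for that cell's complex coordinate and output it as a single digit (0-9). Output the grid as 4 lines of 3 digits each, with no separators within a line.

(row=0, col=0): c = -1.8100 + 1.2500i → escape time 1
(row=0, col=1): c = -0.8850 + 1.2500i → escape time 3
(row=0, col=2): c = 0.0400 + 1.2500i → escape time 2
(row=1, col=0): c = -1.8100 + 0.9733i → escape time 1
(row=1, col=1): c = -0.8850 + 0.9733i → escape time 3
(row=1, col=2): c = 0.0400 + 0.9733i → escape time 6
(row=2, col=0): c = -1.8100 + 0.6967i → escape time 2
(row=2, col=1): c = -0.8850 + 0.6967i → escape time 4
(row=2, col=2): c = 0.0400 + 0.6967i → escape time 9
(row=3, col=0): c = -1.8100 + 0.4200i → escape time 3
(row=3, col=1): c = -0.8850 + 0.4200i → escape time 7
(row=3, col=2): c = 0.0400 + 0.4200i → escape time 9

Answer: 132
136
249
379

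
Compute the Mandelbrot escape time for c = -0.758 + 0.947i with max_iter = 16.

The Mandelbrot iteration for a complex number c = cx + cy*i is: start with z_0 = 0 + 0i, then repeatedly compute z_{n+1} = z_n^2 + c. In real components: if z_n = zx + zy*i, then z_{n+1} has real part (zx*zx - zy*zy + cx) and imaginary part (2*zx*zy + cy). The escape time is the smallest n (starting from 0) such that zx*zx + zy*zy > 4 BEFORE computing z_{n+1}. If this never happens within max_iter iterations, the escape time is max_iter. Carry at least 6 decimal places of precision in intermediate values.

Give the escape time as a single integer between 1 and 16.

Answer: 3

Derivation:
z_0 = 0 + 0i, c = -0.7580 + 0.9470i
Iter 1: z = -0.7580 + 0.9470i, |z|^2 = 1.4714
Iter 2: z = -1.0802 + -0.4887i, |z|^2 = 1.4057
Iter 3: z = 0.1701 + 2.0027i, |z|^2 = 4.0399
Escaped at iteration 3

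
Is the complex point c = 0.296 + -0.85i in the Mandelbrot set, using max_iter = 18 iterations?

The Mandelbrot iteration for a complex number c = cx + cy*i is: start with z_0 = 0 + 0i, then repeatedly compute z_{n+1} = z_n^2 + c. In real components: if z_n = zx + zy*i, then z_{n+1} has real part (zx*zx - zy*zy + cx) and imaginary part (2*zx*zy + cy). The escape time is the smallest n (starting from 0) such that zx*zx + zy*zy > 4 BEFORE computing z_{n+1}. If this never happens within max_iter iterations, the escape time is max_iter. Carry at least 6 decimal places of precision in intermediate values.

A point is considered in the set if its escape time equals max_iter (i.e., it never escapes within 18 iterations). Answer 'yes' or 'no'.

z_0 = 0 + 0i, c = 0.2960 + -0.8500i
Iter 1: z = 0.2960 + -0.8500i, |z|^2 = 0.8101
Iter 2: z = -0.3389 + -1.3532i, |z|^2 = 1.9460
Iter 3: z = -1.4203 + 0.0672i, |z|^2 = 2.0218
Iter 4: z = 2.3088 + -1.0408i, |z|^2 = 6.4136
Escaped at iteration 4

Answer: no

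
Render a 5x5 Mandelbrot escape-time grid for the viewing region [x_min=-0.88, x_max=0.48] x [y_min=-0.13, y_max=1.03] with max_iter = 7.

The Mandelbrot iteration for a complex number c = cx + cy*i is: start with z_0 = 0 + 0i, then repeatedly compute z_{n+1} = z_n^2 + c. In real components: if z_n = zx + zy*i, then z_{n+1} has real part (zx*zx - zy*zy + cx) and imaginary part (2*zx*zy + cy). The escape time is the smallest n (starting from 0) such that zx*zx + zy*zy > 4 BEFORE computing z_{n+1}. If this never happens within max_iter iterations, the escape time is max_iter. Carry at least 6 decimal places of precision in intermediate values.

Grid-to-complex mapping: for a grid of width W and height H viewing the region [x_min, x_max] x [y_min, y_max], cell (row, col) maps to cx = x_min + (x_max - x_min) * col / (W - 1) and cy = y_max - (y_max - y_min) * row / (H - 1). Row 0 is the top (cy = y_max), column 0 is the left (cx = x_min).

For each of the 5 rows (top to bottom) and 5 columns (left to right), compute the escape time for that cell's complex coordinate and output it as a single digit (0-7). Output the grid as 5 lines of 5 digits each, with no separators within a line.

(row=0, col=0): c = -0.8800 + 1.0300i → escape time 3
(row=0, col=1): c = -0.5400 + 1.0300i → escape time 4
(row=0, col=2): c = -0.2000 + 1.0300i → escape time 7
(row=0, col=3): c = 0.1400 + 1.0300i → escape time 4
(row=0, col=4): c = 0.4800 + 1.0300i → escape time 2
(row=1, col=0): c = -0.8800 + 0.7400i → escape time 4
(row=1, col=1): c = -0.5400 + 0.7400i → escape time 6
(row=1, col=2): c = -0.2000 + 0.7400i → escape time 7
(row=1, col=3): c = 0.1400 + 0.7400i → escape time 6
(row=1, col=4): c = 0.4800 + 0.7400i → escape time 3
(row=2, col=0): c = -0.8800 + 0.4500i → escape time 6
(row=2, col=1): c = -0.5400 + 0.4500i → escape time 7
(row=2, col=2): c = -0.2000 + 0.4500i → escape time 7
(row=2, col=3): c = 0.1400 + 0.4500i → escape time 7
(row=2, col=4): c = 0.4800 + 0.4500i → escape time 5
(row=3, col=0): c = -0.8800 + 0.1600i → escape time 7
(row=3, col=1): c = -0.5400 + 0.1600i → escape time 7
(row=3, col=2): c = -0.2000 + 0.1600i → escape time 7
(row=3, col=3): c = 0.1400 + 0.1600i → escape time 7
(row=3, col=4): c = 0.4800 + 0.1600i → escape time 5
(row=4, col=0): c = -0.8800 + -0.1300i → escape time 7
(row=4, col=1): c = -0.5400 + -0.1300i → escape time 7
(row=4, col=2): c = -0.2000 + -0.1300i → escape time 7
(row=4, col=3): c = 0.1400 + -0.1300i → escape time 7
(row=4, col=4): c = 0.4800 + -0.1300i → escape time 5

Answer: 34742
46763
67775
77775
77775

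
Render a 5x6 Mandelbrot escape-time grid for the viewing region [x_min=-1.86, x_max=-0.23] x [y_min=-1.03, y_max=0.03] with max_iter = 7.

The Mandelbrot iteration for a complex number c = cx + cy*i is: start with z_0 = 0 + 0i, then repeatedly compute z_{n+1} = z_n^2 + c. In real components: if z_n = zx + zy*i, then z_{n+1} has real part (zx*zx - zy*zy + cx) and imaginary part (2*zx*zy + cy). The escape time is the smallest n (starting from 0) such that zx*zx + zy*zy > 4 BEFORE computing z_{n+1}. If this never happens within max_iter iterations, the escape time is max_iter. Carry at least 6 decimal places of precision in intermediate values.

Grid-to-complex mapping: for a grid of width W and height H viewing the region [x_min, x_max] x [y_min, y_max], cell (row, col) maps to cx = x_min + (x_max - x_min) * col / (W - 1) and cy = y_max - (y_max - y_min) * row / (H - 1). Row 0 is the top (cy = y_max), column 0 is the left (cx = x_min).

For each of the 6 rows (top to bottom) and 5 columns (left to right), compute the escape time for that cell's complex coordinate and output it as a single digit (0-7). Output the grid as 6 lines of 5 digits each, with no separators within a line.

Answer: 67777
45777
34777
23477
13347
12336

Derivation:
(row=0, col=0): c = -1.8600 + 0.0300i → escape time 6
(row=0, col=1): c = -1.4525 + 0.0300i → escape time 7
(row=0, col=2): c = -1.0450 + 0.0300i → escape time 7
(row=0, col=3): c = -0.6375 + 0.0300i → escape time 7
(row=0, col=4): c = -0.2300 + 0.0300i → escape time 7
(row=1, col=0): c = -1.8600 + -0.1820i → escape time 4
(row=1, col=1): c = -1.4525 + -0.1820i → escape time 5
(row=1, col=2): c = -1.0450 + -0.1820i → escape time 7
(row=1, col=3): c = -0.6375 + -0.1820i → escape time 7
(row=1, col=4): c = -0.2300 + -0.1820i → escape time 7
(row=2, col=0): c = -1.8600 + -0.3940i → escape time 3
(row=2, col=1): c = -1.4525 + -0.3940i → escape time 4
(row=2, col=2): c = -1.0450 + -0.3940i → escape time 7
(row=2, col=3): c = -0.6375 + -0.3940i → escape time 7
(row=2, col=4): c = -0.2300 + -0.3940i → escape time 7
(row=3, col=0): c = -1.8600 + -0.6060i → escape time 2
(row=3, col=1): c = -1.4525 + -0.6060i → escape time 3
(row=3, col=2): c = -1.0450 + -0.6060i → escape time 4
(row=3, col=3): c = -0.6375 + -0.6060i → escape time 7
(row=3, col=4): c = -0.2300 + -0.6060i → escape time 7
(row=4, col=0): c = -1.8600 + -0.8180i → escape time 1
(row=4, col=1): c = -1.4525 + -0.8180i → escape time 3
(row=4, col=2): c = -1.0450 + -0.8180i → escape time 3
(row=4, col=3): c = -0.6375 + -0.8180i → escape time 4
(row=4, col=4): c = -0.2300 + -0.8180i → escape time 7
(row=5, col=0): c = -1.8600 + -1.0300i → escape time 1
(row=5, col=1): c = -1.4525 + -1.0300i → escape time 2
(row=5, col=2): c = -1.0450 + -1.0300i → escape time 3
(row=5, col=3): c = -0.6375 + -1.0300i → escape time 3
(row=5, col=4): c = -0.2300 + -1.0300i → escape time 6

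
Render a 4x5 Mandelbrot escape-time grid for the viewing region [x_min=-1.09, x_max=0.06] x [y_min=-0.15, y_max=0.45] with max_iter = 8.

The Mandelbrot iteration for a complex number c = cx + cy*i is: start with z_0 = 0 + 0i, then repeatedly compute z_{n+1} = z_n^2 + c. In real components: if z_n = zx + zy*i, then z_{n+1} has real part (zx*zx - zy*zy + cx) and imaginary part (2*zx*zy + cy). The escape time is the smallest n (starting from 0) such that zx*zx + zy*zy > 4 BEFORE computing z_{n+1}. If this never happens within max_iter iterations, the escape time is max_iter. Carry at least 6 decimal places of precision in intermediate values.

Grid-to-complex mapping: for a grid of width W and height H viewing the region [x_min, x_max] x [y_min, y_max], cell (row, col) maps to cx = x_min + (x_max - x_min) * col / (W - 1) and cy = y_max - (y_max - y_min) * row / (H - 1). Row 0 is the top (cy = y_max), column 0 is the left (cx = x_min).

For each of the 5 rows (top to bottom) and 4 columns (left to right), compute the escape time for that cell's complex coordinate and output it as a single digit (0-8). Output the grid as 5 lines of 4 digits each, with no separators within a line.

Answer: 5888
8888
8888
8888
8888

Derivation:
(row=0, col=0): c = -1.0900 + 0.4500i → escape time 5
(row=0, col=1): c = -0.7067 + 0.4500i → escape time 8
(row=0, col=2): c = -0.3233 + 0.4500i → escape time 8
(row=0, col=3): c = 0.0600 + 0.4500i → escape time 8
(row=1, col=0): c = -1.0900 + 0.3000i → escape time 8
(row=1, col=1): c = -0.7067 + 0.3000i → escape time 8
(row=1, col=2): c = -0.3233 + 0.3000i → escape time 8
(row=1, col=3): c = 0.0600 + 0.3000i → escape time 8
(row=2, col=0): c = -1.0900 + 0.1500i → escape time 8
(row=2, col=1): c = -0.7067 + 0.1500i → escape time 8
(row=2, col=2): c = -0.3233 + 0.1500i → escape time 8
(row=2, col=3): c = 0.0600 + 0.1500i → escape time 8
(row=3, col=0): c = -1.0900 + 0.0000i → escape time 8
(row=3, col=1): c = -0.7067 + 0.0000i → escape time 8
(row=3, col=2): c = -0.3233 + 0.0000i → escape time 8
(row=3, col=3): c = 0.0600 + 0.0000i → escape time 8
(row=4, col=0): c = -1.0900 + -0.1500i → escape time 8
(row=4, col=1): c = -0.7067 + -0.1500i → escape time 8
(row=4, col=2): c = -0.3233 + -0.1500i → escape time 8
(row=4, col=3): c = 0.0600 + -0.1500i → escape time 8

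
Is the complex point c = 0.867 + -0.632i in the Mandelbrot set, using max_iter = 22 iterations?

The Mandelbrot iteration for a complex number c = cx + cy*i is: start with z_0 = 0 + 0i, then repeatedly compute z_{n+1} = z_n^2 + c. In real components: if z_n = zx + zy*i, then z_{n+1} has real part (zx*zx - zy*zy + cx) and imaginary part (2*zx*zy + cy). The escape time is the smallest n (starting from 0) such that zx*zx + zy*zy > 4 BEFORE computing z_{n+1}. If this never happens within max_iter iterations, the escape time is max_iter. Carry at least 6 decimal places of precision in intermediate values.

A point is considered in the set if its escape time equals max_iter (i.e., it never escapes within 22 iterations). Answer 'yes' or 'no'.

z_0 = 0 + 0i, c = 0.8670 + -0.6320i
Iter 1: z = 0.8670 + -0.6320i, |z|^2 = 1.1511
Iter 2: z = 1.2193 + -1.7279i, |z|^2 = 4.4722
Escaped at iteration 2

Answer: no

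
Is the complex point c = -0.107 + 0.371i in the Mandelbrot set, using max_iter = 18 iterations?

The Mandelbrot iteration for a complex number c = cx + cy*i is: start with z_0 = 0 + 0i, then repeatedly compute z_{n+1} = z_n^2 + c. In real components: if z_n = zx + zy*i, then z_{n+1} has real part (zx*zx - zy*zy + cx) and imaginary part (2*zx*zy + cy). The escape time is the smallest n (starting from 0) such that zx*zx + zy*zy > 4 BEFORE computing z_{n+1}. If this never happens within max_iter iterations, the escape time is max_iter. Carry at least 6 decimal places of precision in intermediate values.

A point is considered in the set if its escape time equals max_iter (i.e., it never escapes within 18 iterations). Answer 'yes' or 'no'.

z_0 = 0 + 0i, c = -0.1070 + 0.3710i
Iter 1: z = -0.1070 + 0.3710i, |z|^2 = 0.1491
Iter 2: z = -0.2332 + 0.2916i, |z|^2 = 0.1394
Iter 3: z = -0.1377 + 0.2350i, |z|^2 = 0.0742
Iter 4: z = -0.1433 + 0.3063i, |z|^2 = 0.1143
Iter 5: z = -0.1803 + 0.2832i, |z|^2 = 0.1127
Iter 6: z = -0.1547 + 0.2689i, |z|^2 = 0.0962
Iter 7: z = -0.1554 + 0.2878i, |z|^2 = 0.1070
Iter 8: z = -0.1657 + 0.2816i, |z|^2 = 0.1067
Iter 9: z = -0.1588 + 0.2777i, |z|^2 = 0.1023
Iter 10: z = -0.1589 + 0.2828i, |z|^2 = 0.1052
Iter 11: z = -0.1617 + 0.2811i, |z|^2 = 0.1052
Iter 12: z = -0.1599 + 0.2801i, |z|^2 = 0.1040
Iter 13: z = -0.1599 + 0.2814i, |z|^2 = 0.1048
Iter 14: z = -0.1607 + 0.2810i, |z|^2 = 0.1048
Iter 15: z = -0.1602 + 0.2807i, |z|^2 = 0.1044
Iter 16: z = -0.1601 + 0.2811i, |z|^2 = 0.1047
Iter 17: z = -0.1604 + 0.2810i, |z|^2 = 0.1047
Did not escape in 18 iterations → in set

Answer: yes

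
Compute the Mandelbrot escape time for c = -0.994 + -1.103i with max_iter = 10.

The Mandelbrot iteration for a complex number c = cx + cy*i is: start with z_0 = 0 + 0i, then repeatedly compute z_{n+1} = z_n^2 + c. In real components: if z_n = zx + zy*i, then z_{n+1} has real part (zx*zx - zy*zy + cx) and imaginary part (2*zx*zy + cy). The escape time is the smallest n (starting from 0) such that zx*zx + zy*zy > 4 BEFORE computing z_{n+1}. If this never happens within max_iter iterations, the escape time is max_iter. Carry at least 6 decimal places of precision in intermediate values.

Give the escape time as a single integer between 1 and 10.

Answer: 3

Derivation:
z_0 = 0 + 0i, c = -0.9940 + -1.1030i
Iter 1: z = -0.9940 + -1.1030i, |z|^2 = 2.2046
Iter 2: z = -1.2226 + 1.0898i, |z|^2 = 2.6823
Iter 3: z = -0.6869 + -3.7676i, |z|^2 = 14.6669
Escaped at iteration 3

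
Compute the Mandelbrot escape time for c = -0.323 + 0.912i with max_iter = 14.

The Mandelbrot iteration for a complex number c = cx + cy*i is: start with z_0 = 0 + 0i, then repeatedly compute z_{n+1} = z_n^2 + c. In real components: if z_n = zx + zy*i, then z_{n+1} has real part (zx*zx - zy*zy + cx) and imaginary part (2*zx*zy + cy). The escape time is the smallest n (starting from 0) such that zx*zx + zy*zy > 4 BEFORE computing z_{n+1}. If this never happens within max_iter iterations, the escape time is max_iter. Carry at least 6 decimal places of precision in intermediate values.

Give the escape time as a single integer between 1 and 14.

z_0 = 0 + 0i, c = -0.3230 + 0.9120i
Iter 1: z = -0.3230 + 0.9120i, |z|^2 = 0.9361
Iter 2: z = -1.0504 + 0.3228i, |z|^2 = 1.2076
Iter 3: z = 0.6761 + 0.2338i, |z|^2 = 0.5118
Iter 4: z = 0.0795 + 1.2281i, |z|^2 = 1.5145
Iter 5: z = -1.8249 + 1.1073i, |z|^2 = 4.5564
Escaped at iteration 5

Answer: 5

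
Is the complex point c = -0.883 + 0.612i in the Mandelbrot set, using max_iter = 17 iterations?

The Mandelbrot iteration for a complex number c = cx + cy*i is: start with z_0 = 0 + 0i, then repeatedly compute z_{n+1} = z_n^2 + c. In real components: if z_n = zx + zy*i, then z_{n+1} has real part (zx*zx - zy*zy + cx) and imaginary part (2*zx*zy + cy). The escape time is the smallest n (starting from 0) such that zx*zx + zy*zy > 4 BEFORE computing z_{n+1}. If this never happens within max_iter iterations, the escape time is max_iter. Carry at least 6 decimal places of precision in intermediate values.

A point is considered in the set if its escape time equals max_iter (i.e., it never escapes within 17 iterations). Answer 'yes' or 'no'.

z_0 = 0 + 0i, c = -0.8830 + 0.6120i
Iter 1: z = -0.8830 + 0.6120i, |z|^2 = 1.1542
Iter 2: z = -0.4779 + -0.4688i, |z|^2 = 0.4481
Iter 3: z = -0.8744 + 1.0600i, |z|^2 = 1.8883
Iter 4: z = -1.2421 + -1.2418i, |z|^2 = 3.0848
Iter 5: z = -0.8824 + 3.6968i, |z|^2 = 14.4451
Escaped at iteration 5

Answer: no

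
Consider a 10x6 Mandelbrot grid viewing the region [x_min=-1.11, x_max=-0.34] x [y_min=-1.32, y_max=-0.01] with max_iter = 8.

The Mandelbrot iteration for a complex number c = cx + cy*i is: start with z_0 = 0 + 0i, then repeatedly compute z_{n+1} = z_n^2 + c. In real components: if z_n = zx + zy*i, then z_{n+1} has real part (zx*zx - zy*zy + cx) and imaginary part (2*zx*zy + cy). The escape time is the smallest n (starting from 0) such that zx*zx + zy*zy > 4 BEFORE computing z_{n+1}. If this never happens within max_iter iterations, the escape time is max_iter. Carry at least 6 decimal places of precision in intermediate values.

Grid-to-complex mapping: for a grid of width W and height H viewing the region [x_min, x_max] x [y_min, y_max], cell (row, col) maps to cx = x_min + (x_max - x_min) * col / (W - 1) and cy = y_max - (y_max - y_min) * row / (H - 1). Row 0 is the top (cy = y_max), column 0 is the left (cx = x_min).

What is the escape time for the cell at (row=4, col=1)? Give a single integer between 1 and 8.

Answer: 3

Derivation:
z_0 = 0 + 0i, c = -1.0244 + -1.0580i
Iter 1: z = -1.0244 + -1.0580i, |z|^2 = 2.1689
Iter 2: z = -1.0943 + 1.1097i, |z|^2 = 2.4290
Iter 3: z = -1.0584 + -3.4868i, |z|^2 = 13.2779
Escaped at iteration 3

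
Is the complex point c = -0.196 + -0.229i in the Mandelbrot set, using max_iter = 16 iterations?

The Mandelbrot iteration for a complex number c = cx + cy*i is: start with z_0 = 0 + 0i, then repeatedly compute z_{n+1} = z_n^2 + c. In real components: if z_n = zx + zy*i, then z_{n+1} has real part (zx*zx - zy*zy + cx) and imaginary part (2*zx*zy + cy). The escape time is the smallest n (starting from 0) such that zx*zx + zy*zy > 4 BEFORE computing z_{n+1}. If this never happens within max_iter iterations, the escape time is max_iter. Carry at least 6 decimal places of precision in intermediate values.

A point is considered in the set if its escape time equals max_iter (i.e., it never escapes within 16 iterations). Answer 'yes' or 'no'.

Answer: yes

Derivation:
z_0 = 0 + 0i, c = -0.1960 + -0.2290i
Iter 1: z = -0.1960 + -0.2290i, |z|^2 = 0.0909
Iter 2: z = -0.2100 + -0.1392i, |z|^2 = 0.0635
Iter 3: z = -0.1713 + -0.1705i, |z|^2 = 0.0584
Iter 4: z = -0.1957 + -0.1706i, |z|^2 = 0.0674
Iter 5: z = -0.1868 + -0.1622i, |z|^2 = 0.0612
Iter 6: z = -0.1874 + -0.1684i, |z|^2 = 0.0635
Iter 7: z = -0.1892 + -0.1659i, |z|^2 = 0.0633
Iter 8: z = -0.1877 + -0.1662i, |z|^2 = 0.0629
Iter 9: z = -0.1884 + -0.1666i, |z|^2 = 0.0632
Iter 10: z = -0.1883 + -0.1662i, |z|^2 = 0.0631
Iter 11: z = -0.1882 + -0.1664i, |z|^2 = 0.0631
Iter 12: z = -0.1883 + -0.1664i, |z|^2 = 0.0631
Iter 13: z = -0.1882 + -0.1664i, |z|^2 = 0.0631
Iter 14: z = -0.1882 + -0.1664i, |z|^2 = 0.0631
Iter 15: z = -0.1882 + -0.1664i, |z|^2 = 0.0631
Did not escape in 16 iterations → in set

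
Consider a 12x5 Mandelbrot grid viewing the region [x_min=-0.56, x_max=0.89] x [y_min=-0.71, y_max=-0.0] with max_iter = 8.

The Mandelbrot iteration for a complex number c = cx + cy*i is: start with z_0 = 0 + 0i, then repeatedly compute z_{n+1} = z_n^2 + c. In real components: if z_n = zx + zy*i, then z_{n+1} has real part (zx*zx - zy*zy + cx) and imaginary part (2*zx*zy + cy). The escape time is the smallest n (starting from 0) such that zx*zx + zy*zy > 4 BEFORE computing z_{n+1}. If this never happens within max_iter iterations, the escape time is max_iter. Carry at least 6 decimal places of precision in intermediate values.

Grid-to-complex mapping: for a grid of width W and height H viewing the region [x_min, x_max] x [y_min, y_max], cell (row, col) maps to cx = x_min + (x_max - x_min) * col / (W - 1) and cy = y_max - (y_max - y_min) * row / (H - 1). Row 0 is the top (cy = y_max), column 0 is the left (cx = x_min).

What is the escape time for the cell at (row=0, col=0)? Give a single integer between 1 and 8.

z_0 = 0 + 0i, c = -0.5600 + -0.0000i
Iter 1: z = -0.5600 + 0.0000i, |z|^2 = 0.3136
Iter 2: z = -0.2464 + -0.0000i, |z|^2 = 0.0607
Iter 3: z = -0.4993 + 0.0000i, |z|^2 = 0.2493
Iter 4: z = -0.3107 + -0.0000i, |z|^2 = 0.0965
Iter 5: z = -0.4635 + 0.0000i, |z|^2 = 0.2148
Iter 6: z = -0.3452 + -0.0000i, |z|^2 = 0.1192
Iter 7: z = -0.4408 + 0.0000i, |z|^2 = 0.1943

Answer: 8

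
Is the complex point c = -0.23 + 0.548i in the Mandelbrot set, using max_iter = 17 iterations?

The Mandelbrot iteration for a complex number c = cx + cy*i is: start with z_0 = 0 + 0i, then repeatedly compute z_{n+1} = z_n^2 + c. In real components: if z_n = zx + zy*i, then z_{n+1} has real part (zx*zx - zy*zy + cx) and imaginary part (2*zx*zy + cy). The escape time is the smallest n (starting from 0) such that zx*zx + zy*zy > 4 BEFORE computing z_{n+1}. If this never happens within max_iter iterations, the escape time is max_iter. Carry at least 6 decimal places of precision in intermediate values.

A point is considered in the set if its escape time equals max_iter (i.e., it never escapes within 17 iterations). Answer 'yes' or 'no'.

Answer: yes

Derivation:
z_0 = 0 + 0i, c = -0.2300 + 0.5480i
Iter 1: z = -0.2300 + 0.5480i, |z|^2 = 0.3532
Iter 2: z = -0.4774 + 0.2959i, |z|^2 = 0.3155
Iter 3: z = -0.0897 + 0.2655i, |z|^2 = 0.0785
Iter 4: z = -0.2924 + 0.5004i, |z|^2 = 0.3359
Iter 5: z = -0.3949 + 0.2553i, |z|^2 = 0.2211
Iter 6: z = -0.1393 + 0.3463i, |z|^2 = 0.1393
Iter 7: z = -0.3306 + 0.4515i, |z|^2 = 0.3132
Iter 8: z = -0.3246 + 0.2495i, |z|^2 = 0.1676
Iter 9: z = -0.1869 + 0.3860i, |z|^2 = 0.1839
Iter 10: z = -0.3441 + 0.4037i, |z|^2 = 0.2814
Iter 11: z = -0.2746 + 0.2702i, |z|^2 = 0.1484
Iter 12: z = -0.2276 + 0.3996i, |z|^2 = 0.2115
Iter 13: z = -0.3379 + 0.3661i, |z|^2 = 0.2482
Iter 14: z = -0.2498 + 0.3006i, |z|^2 = 0.1528
Iter 15: z = -0.2579 + 0.3978i, |z|^2 = 0.2248
Iter 16: z = -0.3217 + 0.3428i, |z|^2 = 0.2210
Did not escape in 17 iterations → in set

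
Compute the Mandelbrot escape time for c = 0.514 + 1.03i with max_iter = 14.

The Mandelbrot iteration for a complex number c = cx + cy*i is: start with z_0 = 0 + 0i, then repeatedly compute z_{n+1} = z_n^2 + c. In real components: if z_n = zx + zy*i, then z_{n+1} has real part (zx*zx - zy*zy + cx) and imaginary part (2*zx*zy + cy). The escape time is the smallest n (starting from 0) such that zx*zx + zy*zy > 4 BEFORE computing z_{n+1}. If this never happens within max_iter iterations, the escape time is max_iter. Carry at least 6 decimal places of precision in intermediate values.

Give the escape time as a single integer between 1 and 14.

z_0 = 0 + 0i, c = 0.5140 + 1.0300i
Iter 1: z = 0.5140 + 1.0300i, |z|^2 = 1.3251
Iter 2: z = -0.2827 + 2.0888i, |z|^2 = 4.4432
Escaped at iteration 2

Answer: 2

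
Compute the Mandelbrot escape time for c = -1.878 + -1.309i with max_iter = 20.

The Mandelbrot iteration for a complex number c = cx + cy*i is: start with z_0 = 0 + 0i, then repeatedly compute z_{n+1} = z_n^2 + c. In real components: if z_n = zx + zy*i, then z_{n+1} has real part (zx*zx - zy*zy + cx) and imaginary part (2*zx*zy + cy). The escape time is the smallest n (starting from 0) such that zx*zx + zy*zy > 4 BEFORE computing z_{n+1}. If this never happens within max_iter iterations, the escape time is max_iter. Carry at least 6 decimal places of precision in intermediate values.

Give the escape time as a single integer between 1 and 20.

z_0 = 0 + 0i, c = -1.8780 + -1.3090i
Iter 1: z = -1.8780 + -1.3090i, |z|^2 = 5.2404
Escaped at iteration 1

Answer: 1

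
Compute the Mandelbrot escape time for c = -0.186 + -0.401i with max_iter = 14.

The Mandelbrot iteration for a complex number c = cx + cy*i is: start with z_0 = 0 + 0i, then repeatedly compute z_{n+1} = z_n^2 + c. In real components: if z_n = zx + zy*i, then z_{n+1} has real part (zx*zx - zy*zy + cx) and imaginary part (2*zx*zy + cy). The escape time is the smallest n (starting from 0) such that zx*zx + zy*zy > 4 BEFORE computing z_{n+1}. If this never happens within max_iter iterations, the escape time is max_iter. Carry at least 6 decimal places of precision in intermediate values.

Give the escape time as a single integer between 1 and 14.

z_0 = 0 + 0i, c = -0.1860 + -0.4010i
Iter 1: z = -0.1860 + -0.4010i, |z|^2 = 0.1954
Iter 2: z = -0.3122 + -0.2518i, |z|^2 = 0.1609
Iter 3: z = -0.1519 + -0.2438i, |z|^2 = 0.0825
Iter 4: z = -0.2223 + -0.3269i, |z|^2 = 0.1563
Iter 5: z = -0.2434 + -0.2556i, |z|^2 = 0.1246
Iter 6: z = -0.1921 + -0.2765i, |z|^2 = 0.1134
Iter 7: z = -0.2256 + -0.2948i, |z|^2 = 0.1378
Iter 8: z = -0.2220 + -0.2680i, |z|^2 = 0.1211
Iter 9: z = -0.2085 + -0.2820i, |z|^2 = 0.1230
Iter 10: z = -0.2220 + -0.2834i, |z|^2 = 0.1296
Iter 11: z = -0.2170 + -0.2752i, |z|^2 = 0.1228
Iter 12: z = -0.2146 + -0.2816i, |z|^2 = 0.1253
Iter 13: z = -0.2192 + -0.2801i, |z|^2 = 0.1265

Answer: 14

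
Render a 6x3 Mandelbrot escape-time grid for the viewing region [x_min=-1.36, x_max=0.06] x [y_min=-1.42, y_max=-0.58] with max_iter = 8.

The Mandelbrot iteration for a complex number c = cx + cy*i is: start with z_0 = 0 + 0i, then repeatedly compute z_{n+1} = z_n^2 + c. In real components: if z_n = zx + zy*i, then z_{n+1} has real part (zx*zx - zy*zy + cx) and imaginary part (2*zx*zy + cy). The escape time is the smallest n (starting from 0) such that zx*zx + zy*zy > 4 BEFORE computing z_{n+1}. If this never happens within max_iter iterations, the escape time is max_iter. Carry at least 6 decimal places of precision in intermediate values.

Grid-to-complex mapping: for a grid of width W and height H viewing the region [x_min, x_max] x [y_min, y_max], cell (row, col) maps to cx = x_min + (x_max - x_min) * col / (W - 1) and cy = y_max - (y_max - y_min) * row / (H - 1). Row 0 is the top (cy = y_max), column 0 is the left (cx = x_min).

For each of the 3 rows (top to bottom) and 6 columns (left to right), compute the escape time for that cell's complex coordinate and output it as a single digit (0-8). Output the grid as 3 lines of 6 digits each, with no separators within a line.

(row=0, col=0): c = -1.3600 + -0.5800i → escape time 3
(row=0, col=1): c = -1.0760 + -0.5800i → escape time 4
(row=0, col=2): c = -0.7920 + -0.5800i → escape time 5
(row=0, col=3): c = -0.5080 + -0.5800i → escape time 8
(row=0, col=4): c = -0.2240 + -0.5800i → escape time 8
(row=0, col=5): c = 0.0600 + -0.5800i → escape time 8
(row=1, col=0): c = -1.3600 + -1.0000i → escape time 3
(row=1, col=1): c = -1.0760 + -1.0000i → escape time 3
(row=1, col=2): c = -0.7920 + -1.0000i → escape time 3
(row=1, col=3): c = -0.5080 + -1.0000i → escape time 4
(row=1, col=4): c = -0.2240 + -1.0000i → escape time 6
(row=1, col=5): c = 0.0600 + -1.0000i → escape time 5
(row=2, col=0): c = -1.3600 + -1.4200i → escape time 2
(row=2, col=1): c = -1.0760 + -1.4200i → escape time 2
(row=2, col=2): c = -0.7920 + -1.4200i → escape time 2
(row=2, col=3): c = -0.5080 + -1.4200i → escape time 2
(row=2, col=4): c = -0.2240 + -1.4200i → escape time 2
(row=2, col=5): c = 0.0600 + -1.4200i → escape time 2

Answer: 345888
333465
222222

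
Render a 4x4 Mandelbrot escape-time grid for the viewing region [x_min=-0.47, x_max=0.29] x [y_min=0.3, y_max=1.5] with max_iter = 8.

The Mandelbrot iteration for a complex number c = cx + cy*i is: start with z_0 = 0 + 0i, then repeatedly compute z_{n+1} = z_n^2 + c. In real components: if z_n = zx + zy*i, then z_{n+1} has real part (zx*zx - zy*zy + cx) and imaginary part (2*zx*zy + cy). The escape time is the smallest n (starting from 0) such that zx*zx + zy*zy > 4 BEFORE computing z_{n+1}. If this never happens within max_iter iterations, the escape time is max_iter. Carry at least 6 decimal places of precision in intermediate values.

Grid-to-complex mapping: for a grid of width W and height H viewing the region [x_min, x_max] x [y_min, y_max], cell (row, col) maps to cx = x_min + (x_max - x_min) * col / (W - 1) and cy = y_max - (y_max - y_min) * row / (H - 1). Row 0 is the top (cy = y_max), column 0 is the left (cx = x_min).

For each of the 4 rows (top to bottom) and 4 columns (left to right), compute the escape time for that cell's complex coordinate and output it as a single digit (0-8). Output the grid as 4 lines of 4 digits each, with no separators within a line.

Answer: 2222
4743
8886
8888

Derivation:
(row=0, col=0): c = -0.4700 + 1.5000i → escape time 2
(row=0, col=1): c = -0.2167 + 1.5000i → escape time 2
(row=0, col=2): c = 0.0367 + 1.5000i → escape time 2
(row=0, col=3): c = 0.2900 + 1.5000i → escape time 2
(row=1, col=0): c = -0.4700 + 1.1000i → escape time 4
(row=1, col=1): c = -0.2167 + 1.1000i → escape time 7
(row=1, col=2): c = 0.0367 + 1.1000i → escape time 4
(row=1, col=3): c = 0.2900 + 1.1000i → escape time 3
(row=2, col=0): c = -0.4700 + 0.7000i → escape time 8
(row=2, col=1): c = -0.2167 + 0.7000i → escape time 8
(row=2, col=2): c = 0.0367 + 0.7000i → escape time 8
(row=2, col=3): c = 0.2900 + 0.7000i → escape time 6
(row=3, col=0): c = -0.4700 + 0.3000i → escape time 8
(row=3, col=1): c = -0.2167 + 0.3000i → escape time 8
(row=3, col=2): c = 0.0367 + 0.3000i → escape time 8
(row=3, col=3): c = 0.2900 + 0.3000i → escape time 8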